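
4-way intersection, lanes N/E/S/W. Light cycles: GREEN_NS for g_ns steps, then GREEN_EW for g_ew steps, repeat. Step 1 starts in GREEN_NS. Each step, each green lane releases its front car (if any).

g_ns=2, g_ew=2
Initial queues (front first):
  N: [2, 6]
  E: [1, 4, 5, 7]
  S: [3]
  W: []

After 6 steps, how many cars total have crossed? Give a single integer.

Answer: 5

Derivation:
Step 1 [NS]: N:car2-GO,E:wait,S:car3-GO,W:wait | queues: N=1 E=4 S=0 W=0
Step 2 [NS]: N:car6-GO,E:wait,S:empty,W:wait | queues: N=0 E=4 S=0 W=0
Step 3 [EW]: N:wait,E:car1-GO,S:wait,W:empty | queues: N=0 E=3 S=0 W=0
Step 4 [EW]: N:wait,E:car4-GO,S:wait,W:empty | queues: N=0 E=2 S=0 W=0
Step 5 [NS]: N:empty,E:wait,S:empty,W:wait | queues: N=0 E=2 S=0 W=0
Step 6 [NS]: N:empty,E:wait,S:empty,W:wait | queues: N=0 E=2 S=0 W=0
Cars crossed by step 6: 5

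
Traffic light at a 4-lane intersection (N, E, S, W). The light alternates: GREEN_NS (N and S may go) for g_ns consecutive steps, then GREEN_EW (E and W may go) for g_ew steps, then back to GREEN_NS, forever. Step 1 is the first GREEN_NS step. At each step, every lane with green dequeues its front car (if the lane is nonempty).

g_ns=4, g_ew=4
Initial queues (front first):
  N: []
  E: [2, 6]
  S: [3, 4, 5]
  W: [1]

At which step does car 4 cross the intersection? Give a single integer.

Step 1 [NS]: N:empty,E:wait,S:car3-GO,W:wait | queues: N=0 E=2 S=2 W=1
Step 2 [NS]: N:empty,E:wait,S:car4-GO,W:wait | queues: N=0 E=2 S=1 W=1
Step 3 [NS]: N:empty,E:wait,S:car5-GO,W:wait | queues: N=0 E=2 S=0 W=1
Step 4 [NS]: N:empty,E:wait,S:empty,W:wait | queues: N=0 E=2 S=0 W=1
Step 5 [EW]: N:wait,E:car2-GO,S:wait,W:car1-GO | queues: N=0 E=1 S=0 W=0
Step 6 [EW]: N:wait,E:car6-GO,S:wait,W:empty | queues: N=0 E=0 S=0 W=0
Car 4 crosses at step 2

2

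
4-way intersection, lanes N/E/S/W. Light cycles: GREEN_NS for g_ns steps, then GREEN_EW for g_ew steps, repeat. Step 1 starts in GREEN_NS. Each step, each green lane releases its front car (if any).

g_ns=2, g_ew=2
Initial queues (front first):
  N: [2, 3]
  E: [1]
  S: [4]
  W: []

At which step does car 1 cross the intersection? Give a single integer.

Step 1 [NS]: N:car2-GO,E:wait,S:car4-GO,W:wait | queues: N=1 E=1 S=0 W=0
Step 2 [NS]: N:car3-GO,E:wait,S:empty,W:wait | queues: N=0 E=1 S=0 W=0
Step 3 [EW]: N:wait,E:car1-GO,S:wait,W:empty | queues: N=0 E=0 S=0 W=0
Car 1 crosses at step 3

3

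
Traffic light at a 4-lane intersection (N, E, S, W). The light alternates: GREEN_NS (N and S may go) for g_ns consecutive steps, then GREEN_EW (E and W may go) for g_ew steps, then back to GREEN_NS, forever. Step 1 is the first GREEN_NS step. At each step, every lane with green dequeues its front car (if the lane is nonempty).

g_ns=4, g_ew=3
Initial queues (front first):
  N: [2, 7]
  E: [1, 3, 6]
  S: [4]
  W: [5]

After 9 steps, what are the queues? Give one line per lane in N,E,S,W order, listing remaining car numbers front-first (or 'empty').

Step 1 [NS]: N:car2-GO,E:wait,S:car4-GO,W:wait | queues: N=1 E=3 S=0 W=1
Step 2 [NS]: N:car7-GO,E:wait,S:empty,W:wait | queues: N=0 E=3 S=0 W=1
Step 3 [NS]: N:empty,E:wait,S:empty,W:wait | queues: N=0 E=3 S=0 W=1
Step 4 [NS]: N:empty,E:wait,S:empty,W:wait | queues: N=0 E=3 S=0 W=1
Step 5 [EW]: N:wait,E:car1-GO,S:wait,W:car5-GO | queues: N=0 E=2 S=0 W=0
Step 6 [EW]: N:wait,E:car3-GO,S:wait,W:empty | queues: N=0 E=1 S=0 W=0
Step 7 [EW]: N:wait,E:car6-GO,S:wait,W:empty | queues: N=0 E=0 S=0 W=0

N: empty
E: empty
S: empty
W: empty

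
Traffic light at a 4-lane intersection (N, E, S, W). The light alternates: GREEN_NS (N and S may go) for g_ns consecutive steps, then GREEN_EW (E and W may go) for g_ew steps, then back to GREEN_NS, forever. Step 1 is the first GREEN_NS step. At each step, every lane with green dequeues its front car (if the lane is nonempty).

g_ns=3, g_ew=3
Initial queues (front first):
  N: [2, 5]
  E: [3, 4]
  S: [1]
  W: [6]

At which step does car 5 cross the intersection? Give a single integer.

Step 1 [NS]: N:car2-GO,E:wait,S:car1-GO,W:wait | queues: N=1 E=2 S=0 W=1
Step 2 [NS]: N:car5-GO,E:wait,S:empty,W:wait | queues: N=0 E=2 S=0 W=1
Step 3 [NS]: N:empty,E:wait,S:empty,W:wait | queues: N=0 E=2 S=0 W=1
Step 4 [EW]: N:wait,E:car3-GO,S:wait,W:car6-GO | queues: N=0 E=1 S=0 W=0
Step 5 [EW]: N:wait,E:car4-GO,S:wait,W:empty | queues: N=0 E=0 S=0 W=0
Car 5 crosses at step 2

2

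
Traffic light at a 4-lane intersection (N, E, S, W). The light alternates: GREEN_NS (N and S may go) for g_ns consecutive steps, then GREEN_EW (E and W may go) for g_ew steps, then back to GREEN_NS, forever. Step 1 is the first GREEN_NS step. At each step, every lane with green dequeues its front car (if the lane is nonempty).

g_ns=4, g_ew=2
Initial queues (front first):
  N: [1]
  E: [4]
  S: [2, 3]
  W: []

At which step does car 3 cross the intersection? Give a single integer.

Step 1 [NS]: N:car1-GO,E:wait,S:car2-GO,W:wait | queues: N=0 E=1 S=1 W=0
Step 2 [NS]: N:empty,E:wait,S:car3-GO,W:wait | queues: N=0 E=1 S=0 W=0
Step 3 [NS]: N:empty,E:wait,S:empty,W:wait | queues: N=0 E=1 S=0 W=0
Step 4 [NS]: N:empty,E:wait,S:empty,W:wait | queues: N=0 E=1 S=0 W=0
Step 5 [EW]: N:wait,E:car4-GO,S:wait,W:empty | queues: N=0 E=0 S=0 W=0
Car 3 crosses at step 2

2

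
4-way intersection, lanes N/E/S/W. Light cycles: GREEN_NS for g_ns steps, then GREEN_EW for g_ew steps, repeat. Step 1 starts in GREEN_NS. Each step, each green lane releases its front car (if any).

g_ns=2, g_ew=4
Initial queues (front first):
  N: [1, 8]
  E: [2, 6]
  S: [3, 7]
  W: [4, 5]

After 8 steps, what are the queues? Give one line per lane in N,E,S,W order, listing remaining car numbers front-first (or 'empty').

Step 1 [NS]: N:car1-GO,E:wait,S:car3-GO,W:wait | queues: N=1 E=2 S=1 W=2
Step 2 [NS]: N:car8-GO,E:wait,S:car7-GO,W:wait | queues: N=0 E=2 S=0 W=2
Step 3 [EW]: N:wait,E:car2-GO,S:wait,W:car4-GO | queues: N=0 E=1 S=0 W=1
Step 4 [EW]: N:wait,E:car6-GO,S:wait,W:car5-GO | queues: N=0 E=0 S=0 W=0

N: empty
E: empty
S: empty
W: empty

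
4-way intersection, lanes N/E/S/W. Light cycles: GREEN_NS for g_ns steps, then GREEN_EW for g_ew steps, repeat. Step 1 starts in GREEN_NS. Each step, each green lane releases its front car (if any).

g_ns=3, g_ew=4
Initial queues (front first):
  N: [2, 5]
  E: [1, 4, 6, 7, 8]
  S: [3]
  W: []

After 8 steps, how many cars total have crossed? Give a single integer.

Answer: 7

Derivation:
Step 1 [NS]: N:car2-GO,E:wait,S:car3-GO,W:wait | queues: N=1 E=5 S=0 W=0
Step 2 [NS]: N:car5-GO,E:wait,S:empty,W:wait | queues: N=0 E=5 S=0 W=0
Step 3 [NS]: N:empty,E:wait,S:empty,W:wait | queues: N=0 E=5 S=0 W=0
Step 4 [EW]: N:wait,E:car1-GO,S:wait,W:empty | queues: N=0 E=4 S=0 W=0
Step 5 [EW]: N:wait,E:car4-GO,S:wait,W:empty | queues: N=0 E=3 S=0 W=0
Step 6 [EW]: N:wait,E:car6-GO,S:wait,W:empty | queues: N=0 E=2 S=0 W=0
Step 7 [EW]: N:wait,E:car7-GO,S:wait,W:empty | queues: N=0 E=1 S=0 W=0
Step 8 [NS]: N:empty,E:wait,S:empty,W:wait | queues: N=0 E=1 S=0 W=0
Cars crossed by step 8: 7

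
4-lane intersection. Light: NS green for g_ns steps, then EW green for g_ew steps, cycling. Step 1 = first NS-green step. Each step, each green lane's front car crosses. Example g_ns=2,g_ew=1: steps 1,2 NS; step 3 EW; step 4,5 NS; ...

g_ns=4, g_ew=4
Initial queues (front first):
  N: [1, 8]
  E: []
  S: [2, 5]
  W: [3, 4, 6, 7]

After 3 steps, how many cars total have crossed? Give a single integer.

Answer: 4

Derivation:
Step 1 [NS]: N:car1-GO,E:wait,S:car2-GO,W:wait | queues: N=1 E=0 S=1 W=4
Step 2 [NS]: N:car8-GO,E:wait,S:car5-GO,W:wait | queues: N=0 E=0 S=0 W=4
Step 3 [NS]: N:empty,E:wait,S:empty,W:wait | queues: N=0 E=0 S=0 W=4
Cars crossed by step 3: 4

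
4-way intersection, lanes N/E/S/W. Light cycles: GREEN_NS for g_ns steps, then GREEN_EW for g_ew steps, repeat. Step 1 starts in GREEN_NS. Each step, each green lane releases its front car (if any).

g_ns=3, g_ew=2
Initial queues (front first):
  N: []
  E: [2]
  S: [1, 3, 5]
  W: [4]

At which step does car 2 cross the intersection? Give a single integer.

Step 1 [NS]: N:empty,E:wait,S:car1-GO,W:wait | queues: N=0 E=1 S=2 W=1
Step 2 [NS]: N:empty,E:wait,S:car3-GO,W:wait | queues: N=0 E=1 S=1 W=1
Step 3 [NS]: N:empty,E:wait,S:car5-GO,W:wait | queues: N=0 E=1 S=0 W=1
Step 4 [EW]: N:wait,E:car2-GO,S:wait,W:car4-GO | queues: N=0 E=0 S=0 W=0
Car 2 crosses at step 4

4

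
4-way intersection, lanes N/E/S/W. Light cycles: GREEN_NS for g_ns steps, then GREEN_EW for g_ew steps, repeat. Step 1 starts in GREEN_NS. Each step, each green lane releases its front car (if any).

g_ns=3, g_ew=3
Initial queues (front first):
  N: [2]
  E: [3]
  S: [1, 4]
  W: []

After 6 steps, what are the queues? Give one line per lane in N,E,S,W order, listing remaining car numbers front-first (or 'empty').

Step 1 [NS]: N:car2-GO,E:wait,S:car1-GO,W:wait | queues: N=0 E=1 S=1 W=0
Step 2 [NS]: N:empty,E:wait,S:car4-GO,W:wait | queues: N=0 E=1 S=0 W=0
Step 3 [NS]: N:empty,E:wait,S:empty,W:wait | queues: N=0 E=1 S=0 W=0
Step 4 [EW]: N:wait,E:car3-GO,S:wait,W:empty | queues: N=0 E=0 S=0 W=0

N: empty
E: empty
S: empty
W: empty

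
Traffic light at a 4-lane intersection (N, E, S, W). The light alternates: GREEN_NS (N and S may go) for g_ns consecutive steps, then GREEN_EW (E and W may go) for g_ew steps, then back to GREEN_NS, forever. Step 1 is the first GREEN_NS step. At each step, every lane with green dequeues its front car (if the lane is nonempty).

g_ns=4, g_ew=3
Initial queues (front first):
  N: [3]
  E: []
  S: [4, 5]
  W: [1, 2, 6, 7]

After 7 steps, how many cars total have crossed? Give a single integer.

Answer: 6

Derivation:
Step 1 [NS]: N:car3-GO,E:wait,S:car4-GO,W:wait | queues: N=0 E=0 S=1 W=4
Step 2 [NS]: N:empty,E:wait,S:car5-GO,W:wait | queues: N=0 E=0 S=0 W=4
Step 3 [NS]: N:empty,E:wait,S:empty,W:wait | queues: N=0 E=0 S=0 W=4
Step 4 [NS]: N:empty,E:wait,S:empty,W:wait | queues: N=0 E=0 S=0 W=4
Step 5 [EW]: N:wait,E:empty,S:wait,W:car1-GO | queues: N=0 E=0 S=0 W=3
Step 6 [EW]: N:wait,E:empty,S:wait,W:car2-GO | queues: N=0 E=0 S=0 W=2
Step 7 [EW]: N:wait,E:empty,S:wait,W:car6-GO | queues: N=0 E=0 S=0 W=1
Cars crossed by step 7: 6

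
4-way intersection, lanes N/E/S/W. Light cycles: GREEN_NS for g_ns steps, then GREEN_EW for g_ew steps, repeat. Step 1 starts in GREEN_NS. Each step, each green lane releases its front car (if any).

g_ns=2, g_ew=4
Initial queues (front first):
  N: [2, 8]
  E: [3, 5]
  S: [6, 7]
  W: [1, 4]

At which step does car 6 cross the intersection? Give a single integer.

Step 1 [NS]: N:car2-GO,E:wait,S:car6-GO,W:wait | queues: N=1 E=2 S=1 W=2
Step 2 [NS]: N:car8-GO,E:wait,S:car7-GO,W:wait | queues: N=0 E=2 S=0 W=2
Step 3 [EW]: N:wait,E:car3-GO,S:wait,W:car1-GO | queues: N=0 E=1 S=0 W=1
Step 4 [EW]: N:wait,E:car5-GO,S:wait,W:car4-GO | queues: N=0 E=0 S=0 W=0
Car 6 crosses at step 1

1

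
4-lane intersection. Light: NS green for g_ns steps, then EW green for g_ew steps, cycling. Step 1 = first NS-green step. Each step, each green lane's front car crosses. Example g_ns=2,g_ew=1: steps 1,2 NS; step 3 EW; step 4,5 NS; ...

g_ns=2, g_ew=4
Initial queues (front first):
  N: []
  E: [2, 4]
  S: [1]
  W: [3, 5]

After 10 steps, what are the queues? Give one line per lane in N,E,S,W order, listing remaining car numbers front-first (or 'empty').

Step 1 [NS]: N:empty,E:wait,S:car1-GO,W:wait | queues: N=0 E=2 S=0 W=2
Step 2 [NS]: N:empty,E:wait,S:empty,W:wait | queues: N=0 E=2 S=0 W=2
Step 3 [EW]: N:wait,E:car2-GO,S:wait,W:car3-GO | queues: N=0 E=1 S=0 W=1
Step 4 [EW]: N:wait,E:car4-GO,S:wait,W:car5-GO | queues: N=0 E=0 S=0 W=0

N: empty
E: empty
S: empty
W: empty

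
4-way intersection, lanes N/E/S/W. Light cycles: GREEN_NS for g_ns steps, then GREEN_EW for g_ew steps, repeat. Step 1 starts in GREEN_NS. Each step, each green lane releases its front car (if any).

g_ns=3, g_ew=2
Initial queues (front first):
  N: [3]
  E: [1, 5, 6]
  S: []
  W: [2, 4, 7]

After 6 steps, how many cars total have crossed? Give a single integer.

Answer: 5

Derivation:
Step 1 [NS]: N:car3-GO,E:wait,S:empty,W:wait | queues: N=0 E=3 S=0 W=3
Step 2 [NS]: N:empty,E:wait,S:empty,W:wait | queues: N=0 E=3 S=0 W=3
Step 3 [NS]: N:empty,E:wait,S:empty,W:wait | queues: N=0 E=3 S=0 W=3
Step 4 [EW]: N:wait,E:car1-GO,S:wait,W:car2-GO | queues: N=0 E=2 S=0 W=2
Step 5 [EW]: N:wait,E:car5-GO,S:wait,W:car4-GO | queues: N=0 E=1 S=0 W=1
Step 6 [NS]: N:empty,E:wait,S:empty,W:wait | queues: N=0 E=1 S=0 W=1
Cars crossed by step 6: 5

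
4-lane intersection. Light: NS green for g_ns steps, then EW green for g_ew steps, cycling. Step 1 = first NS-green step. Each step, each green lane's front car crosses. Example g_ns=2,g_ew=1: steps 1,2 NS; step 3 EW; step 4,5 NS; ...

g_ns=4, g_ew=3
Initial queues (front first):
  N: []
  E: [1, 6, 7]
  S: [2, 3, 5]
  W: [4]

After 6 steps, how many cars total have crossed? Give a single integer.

Step 1 [NS]: N:empty,E:wait,S:car2-GO,W:wait | queues: N=0 E=3 S=2 W=1
Step 2 [NS]: N:empty,E:wait,S:car3-GO,W:wait | queues: N=0 E=3 S=1 W=1
Step 3 [NS]: N:empty,E:wait,S:car5-GO,W:wait | queues: N=0 E=3 S=0 W=1
Step 4 [NS]: N:empty,E:wait,S:empty,W:wait | queues: N=0 E=3 S=0 W=1
Step 5 [EW]: N:wait,E:car1-GO,S:wait,W:car4-GO | queues: N=0 E=2 S=0 W=0
Step 6 [EW]: N:wait,E:car6-GO,S:wait,W:empty | queues: N=0 E=1 S=0 W=0
Cars crossed by step 6: 6

Answer: 6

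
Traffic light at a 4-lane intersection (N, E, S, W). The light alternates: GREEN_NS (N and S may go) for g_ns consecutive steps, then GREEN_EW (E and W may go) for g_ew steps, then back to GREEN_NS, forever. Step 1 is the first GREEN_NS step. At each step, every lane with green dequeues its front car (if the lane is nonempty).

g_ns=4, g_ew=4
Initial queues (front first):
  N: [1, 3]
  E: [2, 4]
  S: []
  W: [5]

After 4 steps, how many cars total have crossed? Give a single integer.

Answer: 2

Derivation:
Step 1 [NS]: N:car1-GO,E:wait,S:empty,W:wait | queues: N=1 E=2 S=0 W=1
Step 2 [NS]: N:car3-GO,E:wait,S:empty,W:wait | queues: N=0 E=2 S=0 W=1
Step 3 [NS]: N:empty,E:wait,S:empty,W:wait | queues: N=0 E=2 S=0 W=1
Step 4 [NS]: N:empty,E:wait,S:empty,W:wait | queues: N=0 E=2 S=0 W=1
Cars crossed by step 4: 2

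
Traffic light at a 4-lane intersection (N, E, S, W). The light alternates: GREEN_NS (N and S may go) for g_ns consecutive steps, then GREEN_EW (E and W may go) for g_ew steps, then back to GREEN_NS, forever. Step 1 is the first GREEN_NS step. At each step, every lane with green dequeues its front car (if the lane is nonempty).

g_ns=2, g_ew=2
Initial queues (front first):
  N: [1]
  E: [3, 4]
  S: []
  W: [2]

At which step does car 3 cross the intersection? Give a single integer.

Step 1 [NS]: N:car1-GO,E:wait,S:empty,W:wait | queues: N=0 E=2 S=0 W=1
Step 2 [NS]: N:empty,E:wait,S:empty,W:wait | queues: N=0 E=2 S=0 W=1
Step 3 [EW]: N:wait,E:car3-GO,S:wait,W:car2-GO | queues: N=0 E=1 S=0 W=0
Step 4 [EW]: N:wait,E:car4-GO,S:wait,W:empty | queues: N=0 E=0 S=0 W=0
Car 3 crosses at step 3

3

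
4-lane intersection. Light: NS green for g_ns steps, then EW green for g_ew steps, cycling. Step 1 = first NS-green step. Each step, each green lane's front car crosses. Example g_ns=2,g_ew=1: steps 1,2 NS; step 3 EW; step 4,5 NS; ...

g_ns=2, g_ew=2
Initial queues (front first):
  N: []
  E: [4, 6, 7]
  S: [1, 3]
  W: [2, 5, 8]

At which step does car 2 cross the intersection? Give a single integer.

Step 1 [NS]: N:empty,E:wait,S:car1-GO,W:wait | queues: N=0 E=3 S=1 W=3
Step 2 [NS]: N:empty,E:wait,S:car3-GO,W:wait | queues: N=0 E=3 S=0 W=3
Step 3 [EW]: N:wait,E:car4-GO,S:wait,W:car2-GO | queues: N=0 E=2 S=0 W=2
Step 4 [EW]: N:wait,E:car6-GO,S:wait,W:car5-GO | queues: N=0 E=1 S=0 W=1
Step 5 [NS]: N:empty,E:wait,S:empty,W:wait | queues: N=0 E=1 S=0 W=1
Step 6 [NS]: N:empty,E:wait,S:empty,W:wait | queues: N=0 E=1 S=0 W=1
Step 7 [EW]: N:wait,E:car7-GO,S:wait,W:car8-GO | queues: N=0 E=0 S=0 W=0
Car 2 crosses at step 3

3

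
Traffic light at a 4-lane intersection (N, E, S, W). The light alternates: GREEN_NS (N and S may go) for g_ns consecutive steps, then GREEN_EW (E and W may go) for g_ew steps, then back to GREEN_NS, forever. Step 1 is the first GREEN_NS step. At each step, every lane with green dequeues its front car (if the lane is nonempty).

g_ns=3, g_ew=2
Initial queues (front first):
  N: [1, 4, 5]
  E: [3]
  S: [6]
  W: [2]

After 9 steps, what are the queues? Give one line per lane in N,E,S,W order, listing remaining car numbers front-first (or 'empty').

Step 1 [NS]: N:car1-GO,E:wait,S:car6-GO,W:wait | queues: N=2 E=1 S=0 W=1
Step 2 [NS]: N:car4-GO,E:wait,S:empty,W:wait | queues: N=1 E=1 S=0 W=1
Step 3 [NS]: N:car5-GO,E:wait,S:empty,W:wait | queues: N=0 E=1 S=0 W=1
Step 4 [EW]: N:wait,E:car3-GO,S:wait,W:car2-GO | queues: N=0 E=0 S=0 W=0

N: empty
E: empty
S: empty
W: empty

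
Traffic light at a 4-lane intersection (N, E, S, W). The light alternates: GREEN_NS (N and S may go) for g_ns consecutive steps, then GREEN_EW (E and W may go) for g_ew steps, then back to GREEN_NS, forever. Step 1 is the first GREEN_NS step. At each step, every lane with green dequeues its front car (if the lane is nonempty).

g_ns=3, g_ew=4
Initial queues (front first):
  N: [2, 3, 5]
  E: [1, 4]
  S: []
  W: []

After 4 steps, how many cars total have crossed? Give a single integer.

Step 1 [NS]: N:car2-GO,E:wait,S:empty,W:wait | queues: N=2 E=2 S=0 W=0
Step 2 [NS]: N:car3-GO,E:wait,S:empty,W:wait | queues: N=1 E=2 S=0 W=0
Step 3 [NS]: N:car5-GO,E:wait,S:empty,W:wait | queues: N=0 E=2 S=0 W=0
Step 4 [EW]: N:wait,E:car1-GO,S:wait,W:empty | queues: N=0 E=1 S=0 W=0
Cars crossed by step 4: 4

Answer: 4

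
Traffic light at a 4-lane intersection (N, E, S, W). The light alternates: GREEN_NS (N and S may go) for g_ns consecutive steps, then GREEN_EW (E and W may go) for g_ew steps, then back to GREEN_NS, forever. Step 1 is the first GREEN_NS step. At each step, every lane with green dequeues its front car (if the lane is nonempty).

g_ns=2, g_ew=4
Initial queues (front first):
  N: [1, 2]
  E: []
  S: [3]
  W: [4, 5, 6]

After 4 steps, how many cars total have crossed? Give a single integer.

Step 1 [NS]: N:car1-GO,E:wait,S:car3-GO,W:wait | queues: N=1 E=0 S=0 W=3
Step 2 [NS]: N:car2-GO,E:wait,S:empty,W:wait | queues: N=0 E=0 S=0 W=3
Step 3 [EW]: N:wait,E:empty,S:wait,W:car4-GO | queues: N=0 E=0 S=0 W=2
Step 4 [EW]: N:wait,E:empty,S:wait,W:car5-GO | queues: N=0 E=0 S=0 W=1
Cars crossed by step 4: 5

Answer: 5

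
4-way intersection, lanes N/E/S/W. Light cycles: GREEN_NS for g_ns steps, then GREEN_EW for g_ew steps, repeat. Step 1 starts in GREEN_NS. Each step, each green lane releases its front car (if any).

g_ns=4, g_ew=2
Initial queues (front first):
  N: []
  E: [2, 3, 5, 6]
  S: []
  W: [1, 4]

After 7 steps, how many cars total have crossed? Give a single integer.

Step 1 [NS]: N:empty,E:wait,S:empty,W:wait | queues: N=0 E=4 S=0 W=2
Step 2 [NS]: N:empty,E:wait,S:empty,W:wait | queues: N=0 E=4 S=0 W=2
Step 3 [NS]: N:empty,E:wait,S:empty,W:wait | queues: N=0 E=4 S=0 W=2
Step 4 [NS]: N:empty,E:wait,S:empty,W:wait | queues: N=0 E=4 S=0 W=2
Step 5 [EW]: N:wait,E:car2-GO,S:wait,W:car1-GO | queues: N=0 E=3 S=0 W=1
Step 6 [EW]: N:wait,E:car3-GO,S:wait,W:car4-GO | queues: N=0 E=2 S=0 W=0
Step 7 [NS]: N:empty,E:wait,S:empty,W:wait | queues: N=0 E=2 S=0 W=0
Cars crossed by step 7: 4

Answer: 4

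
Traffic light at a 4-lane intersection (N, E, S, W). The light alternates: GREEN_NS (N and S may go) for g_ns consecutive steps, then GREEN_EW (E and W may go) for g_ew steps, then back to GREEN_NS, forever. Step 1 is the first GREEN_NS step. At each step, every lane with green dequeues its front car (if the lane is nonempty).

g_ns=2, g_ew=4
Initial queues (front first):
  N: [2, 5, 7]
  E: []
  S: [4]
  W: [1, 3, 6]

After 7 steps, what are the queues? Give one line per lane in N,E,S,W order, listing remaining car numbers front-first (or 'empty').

Step 1 [NS]: N:car2-GO,E:wait,S:car4-GO,W:wait | queues: N=2 E=0 S=0 W=3
Step 2 [NS]: N:car5-GO,E:wait,S:empty,W:wait | queues: N=1 E=0 S=0 W=3
Step 3 [EW]: N:wait,E:empty,S:wait,W:car1-GO | queues: N=1 E=0 S=0 W=2
Step 4 [EW]: N:wait,E:empty,S:wait,W:car3-GO | queues: N=1 E=0 S=0 W=1
Step 5 [EW]: N:wait,E:empty,S:wait,W:car6-GO | queues: N=1 E=0 S=0 W=0
Step 6 [EW]: N:wait,E:empty,S:wait,W:empty | queues: N=1 E=0 S=0 W=0
Step 7 [NS]: N:car7-GO,E:wait,S:empty,W:wait | queues: N=0 E=0 S=0 W=0

N: empty
E: empty
S: empty
W: empty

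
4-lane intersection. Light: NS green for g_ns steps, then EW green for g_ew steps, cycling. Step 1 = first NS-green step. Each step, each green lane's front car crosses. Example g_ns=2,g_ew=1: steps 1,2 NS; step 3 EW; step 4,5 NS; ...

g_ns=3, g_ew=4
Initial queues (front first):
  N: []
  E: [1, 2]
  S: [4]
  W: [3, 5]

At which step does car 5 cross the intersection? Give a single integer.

Step 1 [NS]: N:empty,E:wait,S:car4-GO,W:wait | queues: N=0 E=2 S=0 W=2
Step 2 [NS]: N:empty,E:wait,S:empty,W:wait | queues: N=0 E=2 S=0 W=2
Step 3 [NS]: N:empty,E:wait,S:empty,W:wait | queues: N=0 E=2 S=0 W=2
Step 4 [EW]: N:wait,E:car1-GO,S:wait,W:car3-GO | queues: N=0 E=1 S=0 W=1
Step 5 [EW]: N:wait,E:car2-GO,S:wait,W:car5-GO | queues: N=0 E=0 S=0 W=0
Car 5 crosses at step 5

5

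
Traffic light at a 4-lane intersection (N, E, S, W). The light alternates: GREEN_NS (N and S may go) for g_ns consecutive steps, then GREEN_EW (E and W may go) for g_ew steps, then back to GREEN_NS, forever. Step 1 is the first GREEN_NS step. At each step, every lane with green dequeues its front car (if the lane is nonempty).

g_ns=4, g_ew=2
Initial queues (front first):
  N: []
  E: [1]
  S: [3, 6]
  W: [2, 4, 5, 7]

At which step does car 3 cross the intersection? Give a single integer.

Step 1 [NS]: N:empty,E:wait,S:car3-GO,W:wait | queues: N=0 E=1 S=1 W=4
Step 2 [NS]: N:empty,E:wait,S:car6-GO,W:wait | queues: N=0 E=1 S=0 W=4
Step 3 [NS]: N:empty,E:wait,S:empty,W:wait | queues: N=0 E=1 S=0 W=4
Step 4 [NS]: N:empty,E:wait,S:empty,W:wait | queues: N=0 E=1 S=0 W=4
Step 5 [EW]: N:wait,E:car1-GO,S:wait,W:car2-GO | queues: N=0 E=0 S=0 W=3
Step 6 [EW]: N:wait,E:empty,S:wait,W:car4-GO | queues: N=0 E=0 S=0 W=2
Step 7 [NS]: N:empty,E:wait,S:empty,W:wait | queues: N=0 E=0 S=0 W=2
Step 8 [NS]: N:empty,E:wait,S:empty,W:wait | queues: N=0 E=0 S=0 W=2
Step 9 [NS]: N:empty,E:wait,S:empty,W:wait | queues: N=0 E=0 S=0 W=2
Step 10 [NS]: N:empty,E:wait,S:empty,W:wait | queues: N=0 E=0 S=0 W=2
Step 11 [EW]: N:wait,E:empty,S:wait,W:car5-GO | queues: N=0 E=0 S=0 W=1
Step 12 [EW]: N:wait,E:empty,S:wait,W:car7-GO | queues: N=0 E=0 S=0 W=0
Car 3 crosses at step 1

1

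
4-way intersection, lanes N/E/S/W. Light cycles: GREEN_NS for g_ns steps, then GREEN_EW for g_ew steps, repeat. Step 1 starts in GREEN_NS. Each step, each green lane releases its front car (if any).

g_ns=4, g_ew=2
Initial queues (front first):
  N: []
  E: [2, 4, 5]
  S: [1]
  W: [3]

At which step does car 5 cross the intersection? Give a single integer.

Step 1 [NS]: N:empty,E:wait,S:car1-GO,W:wait | queues: N=0 E=3 S=0 W=1
Step 2 [NS]: N:empty,E:wait,S:empty,W:wait | queues: N=0 E=3 S=0 W=1
Step 3 [NS]: N:empty,E:wait,S:empty,W:wait | queues: N=0 E=3 S=0 W=1
Step 4 [NS]: N:empty,E:wait,S:empty,W:wait | queues: N=0 E=3 S=0 W=1
Step 5 [EW]: N:wait,E:car2-GO,S:wait,W:car3-GO | queues: N=0 E=2 S=0 W=0
Step 6 [EW]: N:wait,E:car4-GO,S:wait,W:empty | queues: N=0 E=1 S=0 W=0
Step 7 [NS]: N:empty,E:wait,S:empty,W:wait | queues: N=0 E=1 S=0 W=0
Step 8 [NS]: N:empty,E:wait,S:empty,W:wait | queues: N=0 E=1 S=0 W=0
Step 9 [NS]: N:empty,E:wait,S:empty,W:wait | queues: N=0 E=1 S=0 W=0
Step 10 [NS]: N:empty,E:wait,S:empty,W:wait | queues: N=0 E=1 S=0 W=0
Step 11 [EW]: N:wait,E:car5-GO,S:wait,W:empty | queues: N=0 E=0 S=0 W=0
Car 5 crosses at step 11

11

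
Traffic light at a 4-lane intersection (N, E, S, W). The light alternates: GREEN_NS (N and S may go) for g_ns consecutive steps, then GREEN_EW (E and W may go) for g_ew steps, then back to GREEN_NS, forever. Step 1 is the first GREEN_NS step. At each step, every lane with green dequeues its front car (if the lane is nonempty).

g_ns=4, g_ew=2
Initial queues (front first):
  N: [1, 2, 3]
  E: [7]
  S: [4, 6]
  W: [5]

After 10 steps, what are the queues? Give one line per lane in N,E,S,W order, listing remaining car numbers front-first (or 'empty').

Step 1 [NS]: N:car1-GO,E:wait,S:car4-GO,W:wait | queues: N=2 E=1 S=1 W=1
Step 2 [NS]: N:car2-GO,E:wait,S:car6-GO,W:wait | queues: N=1 E=1 S=0 W=1
Step 3 [NS]: N:car3-GO,E:wait,S:empty,W:wait | queues: N=0 E=1 S=0 W=1
Step 4 [NS]: N:empty,E:wait,S:empty,W:wait | queues: N=0 E=1 S=0 W=1
Step 5 [EW]: N:wait,E:car7-GO,S:wait,W:car5-GO | queues: N=0 E=0 S=0 W=0

N: empty
E: empty
S: empty
W: empty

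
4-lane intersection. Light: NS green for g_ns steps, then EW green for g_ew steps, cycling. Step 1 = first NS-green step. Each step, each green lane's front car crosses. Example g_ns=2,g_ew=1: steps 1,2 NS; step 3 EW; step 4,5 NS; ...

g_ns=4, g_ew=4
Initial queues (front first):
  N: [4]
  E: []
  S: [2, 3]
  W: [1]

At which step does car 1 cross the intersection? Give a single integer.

Step 1 [NS]: N:car4-GO,E:wait,S:car2-GO,W:wait | queues: N=0 E=0 S=1 W=1
Step 2 [NS]: N:empty,E:wait,S:car3-GO,W:wait | queues: N=0 E=0 S=0 W=1
Step 3 [NS]: N:empty,E:wait,S:empty,W:wait | queues: N=0 E=0 S=0 W=1
Step 4 [NS]: N:empty,E:wait,S:empty,W:wait | queues: N=0 E=0 S=0 W=1
Step 5 [EW]: N:wait,E:empty,S:wait,W:car1-GO | queues: N=0 E=0 S=0 W=0
Car 1 crosses at step 5

5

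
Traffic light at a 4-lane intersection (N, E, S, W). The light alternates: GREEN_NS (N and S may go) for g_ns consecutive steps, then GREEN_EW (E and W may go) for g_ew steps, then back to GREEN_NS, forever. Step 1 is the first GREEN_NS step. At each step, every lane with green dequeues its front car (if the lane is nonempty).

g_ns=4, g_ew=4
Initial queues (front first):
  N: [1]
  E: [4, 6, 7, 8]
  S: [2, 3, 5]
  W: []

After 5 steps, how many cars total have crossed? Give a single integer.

Step 1 [NS]: N:car1-GO,E:wait,S:car2-GO,W:wait | queues: N=0 E=4 S=2 W=0
Step 2 [NS]: N:empty,E:wait,S:car3-GO,W:wait | queues: N=0 E=4 S=1 W=0
Step 3 [NS]: N:empty,E:wait,S:car5-GO,W:wait | queues: N=0 E=4 S=0 W=0
Step 4 [NS]: N:empty,E:wait,S:empty,W:wait | queues: N=0 E=4 S=0 W=0
Step 5 [EW]: N:wait,E:car4-GO,S:wait,W:empty | queues: N=0 E=3 S=0 W=0
Cars crossed by step 5: 5

Answer: 5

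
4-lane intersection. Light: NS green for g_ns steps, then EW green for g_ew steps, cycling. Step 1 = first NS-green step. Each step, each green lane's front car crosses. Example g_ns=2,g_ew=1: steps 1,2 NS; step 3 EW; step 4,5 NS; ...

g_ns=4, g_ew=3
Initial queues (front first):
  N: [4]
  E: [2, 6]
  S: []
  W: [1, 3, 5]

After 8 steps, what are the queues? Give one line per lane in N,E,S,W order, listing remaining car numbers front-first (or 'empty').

Step 1 [NS]: N:car4-GO,E:wait,S:empty,W:wait | queues: N=0 E=2 S=0 W=3
Step 2 [NS]: N:empty,E:wait,S:empty,W:wait | queues: N=0 E=2 S=0 W=3
Step 3 [NS]: N:empty,E:wait,S:empty,W:wait | queues: N=0 E=2 S=0 W=3
Step 4 [NS]: N:empty,E:wait,S:empty,W:wait | queues: N=0 E=2 S=0 W=3
Step 5 [EW]: N:wait,E:car2-GO,S:wait,W:car1-GO | queues: N=0 E=1 S=0 W=2
Step 6 [EW]: N:wait,E:car6-GO,S:wait,W:car3-GO | queues: N=0 E=0 S=0 W=1
Step 7 [EW]: N:wait,E:empty,S:wait,W:car5-GO | queues: N=0 E=0 S=0 W=0

N: empty
E: empty
S: empty
W: empty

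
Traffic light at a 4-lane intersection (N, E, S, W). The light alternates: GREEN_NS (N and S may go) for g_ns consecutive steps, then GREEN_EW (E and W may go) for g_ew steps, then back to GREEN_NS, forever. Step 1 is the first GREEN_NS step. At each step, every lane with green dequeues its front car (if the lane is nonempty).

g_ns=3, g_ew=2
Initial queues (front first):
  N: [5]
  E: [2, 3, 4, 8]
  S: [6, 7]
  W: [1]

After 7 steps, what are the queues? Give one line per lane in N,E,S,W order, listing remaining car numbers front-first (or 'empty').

Step 1 [NS]: N:car5-GO,E:wait,S:car6-GO,W:wait | queues: N=0 E=4 S=1 W=1
Step 2 [NS]: N:empty,E:wait,S:car7-GO,W:wait | queues: N=0 E=4 S=0 W=1
Step 3 [NS]: N:empty,E:wait,S:empty,W:wait | queues: N=0 E=4 S=0 W=1
Step 4 [EW]: N:wait,E:car2-GO,S:wait,W:car1-GO | queues: N=0 E=3 S=0 W=0
Step 5 [EW]: N:wait,E:car3-GO,S:wait,W:empty | queues: N=0 E=2 S=0 W=0
Step 6 [NS]: N:empty,E:wait,S:empty,W:wait | queues: N=0 E=2 S=0 W=0
Step 7 [NS]: N:empty,E:wait,S:empty,W:wait | queues: N=0 E=2 S=0 W=0

N: empty
E: 4 8
S: empty
W: empty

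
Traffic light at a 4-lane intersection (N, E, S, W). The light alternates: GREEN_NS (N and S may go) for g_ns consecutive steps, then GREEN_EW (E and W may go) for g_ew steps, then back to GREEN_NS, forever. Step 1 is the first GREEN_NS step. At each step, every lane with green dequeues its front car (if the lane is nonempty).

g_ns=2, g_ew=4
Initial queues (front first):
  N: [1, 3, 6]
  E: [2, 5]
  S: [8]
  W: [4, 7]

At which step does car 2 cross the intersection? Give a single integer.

Step 1 [NS]: N:car1-GO,E:wait,S:car8-GO,W:wait | queues: N=2 E=2 S=0 W=2
Step 2 [NS]: N:car3-GO,E:wait,S:empty,W:wait | queues: N=1 E=2 S=0 W=2
Step 3 [EW]: N:wait,E:car2-GO,S:wait,W:car4-GO | queues: N=1 E=1 S=0 W=1
Step 4 [EW]: N:wait,E:car5-GO,S:wait,W:car7-GO | queues: N=1 E=0 S=0 W=0
Step 5 [EW]: N:wait,E:empty,S:wait,W:empty | queues: N=1 E=0 S=0 W=0
Step 6 [EW]: N:wait,E:empty,S:wait,W:empty | queues: N=1 E=0 S=0 W=0
Step 7 [NS]: N:car6-GO,E:wait,S:empty,W:wait | queues: N=0 E=0 S=0 W=0
Car 2 crosses at step 3

3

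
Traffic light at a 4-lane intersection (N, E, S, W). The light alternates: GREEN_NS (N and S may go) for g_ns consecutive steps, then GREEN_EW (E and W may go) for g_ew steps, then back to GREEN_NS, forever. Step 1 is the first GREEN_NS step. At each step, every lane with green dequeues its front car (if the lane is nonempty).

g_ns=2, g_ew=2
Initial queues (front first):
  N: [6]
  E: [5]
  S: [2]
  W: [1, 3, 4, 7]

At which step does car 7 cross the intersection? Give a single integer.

Step 1 [NS]: N:car6-GO,E:wait,S:car2-GO,W:wait | queues: N=0 E=1 S=0 W=4
Step 2 [NS]: N:empty,E:wait,S:empty,W:wait | queues: N=0 E=1 S=0 W=4
Step 3 [EW]: N:wait,E:car5-GO,S:wait,W:car1-GO | queues: N=0 E=0 S=0 W=3
Step 4 [EW]: N:wait,E:empty,S:wait,W:car3-GO | queues: N=0 E=0 S=0 W=2
Step 5 [NS]: N:empty,E:wait,S:empty,W:wait | queues: N=0 E=0 S=0 W=2
Step 6 [NS]: N:empty,E:wait,S:empty,W:wait | queues: N=0 E=0 S=0 W=2
Step 7 [EW]: N:wait,E:empty,S:wait,W:car4-GO | queues: N=0 E=0 S=0 W=1
Step 8 [EW]: N:wait,E:empty,S:wait,W:car7-GO | queues: N=0 E=0 S=0 W=0
Car 7 crosses at step 8

8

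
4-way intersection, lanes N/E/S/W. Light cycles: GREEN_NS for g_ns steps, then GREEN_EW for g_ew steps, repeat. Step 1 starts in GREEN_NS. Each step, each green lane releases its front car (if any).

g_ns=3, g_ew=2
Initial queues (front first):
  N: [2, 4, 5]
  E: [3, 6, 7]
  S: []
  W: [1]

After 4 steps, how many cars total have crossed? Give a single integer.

Step 1 [NS]: N:car2-GO,E:wait,S:empty,W:wait | queues: N=2 E=3 S=0 W=1
Step 2 [NS]: N:car4-GO,E:wait,S:empty,W:wait | queues: N=1 E=3 S=0 W=1
Step 3 [NS]: N:car5-GO,E:wait,S:empty,W:wait | queues: N=0 E=3 S=0 W=1
Step 4 [EW]: N:wait,E:car3-GO,S:wait,W:car1-GO | queues: N=0 E=2 S=0 W=0
Cars crossed by step 4: 5

Answer: 5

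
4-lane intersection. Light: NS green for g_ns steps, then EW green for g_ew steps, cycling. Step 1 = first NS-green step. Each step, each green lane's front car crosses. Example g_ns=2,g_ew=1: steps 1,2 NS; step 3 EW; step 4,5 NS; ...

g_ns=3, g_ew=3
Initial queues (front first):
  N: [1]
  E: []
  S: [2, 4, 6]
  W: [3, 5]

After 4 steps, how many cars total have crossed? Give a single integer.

Step 1 [NS]: N:car1-GO,E:wait,S:car2-GO,W:wait | queues: N=0 E=0 S=2 W=2
Step 2 [NS]: N:empty,E:wait,S:car4-GO,W:wait | queues: N=0 E=0 S=1 W=2
Step 3 [NS]: N:empty,E:wait,S:car6-GO,W:wait | queues: N=0 E=0 S=0 W=2
Step 4 [EW]: N:wait,E:empty,S:wait,W:car3-GO | queues: N=0 E=0 S=0 W=1
Cars crossed by step 4: 5

Answer: 5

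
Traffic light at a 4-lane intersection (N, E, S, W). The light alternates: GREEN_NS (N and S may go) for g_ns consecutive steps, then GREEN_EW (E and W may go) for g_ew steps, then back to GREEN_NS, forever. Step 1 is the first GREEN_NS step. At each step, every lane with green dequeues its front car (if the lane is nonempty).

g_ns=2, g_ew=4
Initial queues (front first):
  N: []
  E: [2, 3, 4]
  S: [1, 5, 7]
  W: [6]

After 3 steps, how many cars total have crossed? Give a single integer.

Answer: 4

Derivation:
Step 1 [NS]: N:empty,E:wait,S:car1-GO,W:wait | queues: N=0 E=3 S=2 W=1
Step 2 [NS]: N:empty,E:wait,S:car5-GO,W:wait | queues: N=0 E=3 S=1 W=1
Step 3 [EW]: N:wait,E:car2-GO,S:wait,W:car6-GO | queues: N=0 E=2 S=1 W=0
Cars crossed by step 3: 4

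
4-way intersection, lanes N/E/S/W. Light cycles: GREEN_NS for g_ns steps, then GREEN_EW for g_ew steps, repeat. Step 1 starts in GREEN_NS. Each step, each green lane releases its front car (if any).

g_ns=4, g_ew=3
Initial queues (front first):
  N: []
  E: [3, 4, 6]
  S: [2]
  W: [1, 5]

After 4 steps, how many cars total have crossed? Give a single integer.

Answer: 1

Derivation:
Step 1 [NS]: N:empty,E:wait,S:car2-GO,W:wait | queues: N=0 E=3 S=0 W=2
Step 2 [NS]: N:empty,E:wait,S:empty,W:wait | queues: N=0 E=3 S=0 W=2
Step 3 [NS]: N:empty,E:wait,S:empty,W:wait | queues: N=0 E=3 S=0 W=2
Step 4 [NS]: N:empty,E:wait,S:empty,W:wait | queues: N=0 E=3 S=0 W=2
Cars crossed by step 4: 1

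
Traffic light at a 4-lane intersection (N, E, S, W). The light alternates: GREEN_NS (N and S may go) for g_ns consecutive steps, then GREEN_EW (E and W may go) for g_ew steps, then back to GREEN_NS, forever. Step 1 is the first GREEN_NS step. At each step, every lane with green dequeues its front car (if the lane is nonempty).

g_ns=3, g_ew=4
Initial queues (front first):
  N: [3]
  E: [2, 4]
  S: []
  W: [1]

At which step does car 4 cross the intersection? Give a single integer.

Step 1 [NS]: N:car3-GO,E:wait,S:empty,W:wait | queues: N=0 E=2 S=0 W=1
Step 2 [NS]: N:empty,E:wait,S:empty,W:wait | queues: N=0 E=2 S=0 W=1
Step 3 [NS]: N:empty,E:wait,S:empty,W:wait | queues: N=0 E=2 S=0 W=1
Step 4 [EW]: N:wait,E:car2-GO,S:wait,W:car1-GO | queues: N=0 E=1 S=0 W=0
Step 5 [EW]: N:wait,E:car4-GO,S:wait,W:empty | queues: N=0 E=0 S=0 W=0
Car 4 crosses at step 5

5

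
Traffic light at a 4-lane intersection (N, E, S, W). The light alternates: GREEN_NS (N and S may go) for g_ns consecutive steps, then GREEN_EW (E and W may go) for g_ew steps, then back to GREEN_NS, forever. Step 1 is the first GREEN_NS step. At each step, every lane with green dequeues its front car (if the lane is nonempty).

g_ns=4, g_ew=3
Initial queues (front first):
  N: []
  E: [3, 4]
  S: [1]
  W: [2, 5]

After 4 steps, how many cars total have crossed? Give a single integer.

Answer: 1

Derivation:
Step 1 [NS]: N:empty,E:wait,S:car1-GO,W:wait | queues: N=0 E=2 S=0 W=2
Step 2 [NS]: N:empty,E:wait,S:empty,W:wait | queues: N=0 E=2 S=0 W=2
Step 3 [NS]: N:empty,E:wait,S:empty,W:wait | queues: N=0 E=2 S=0 W=2
Step 4 [NS]: N:empty,E:wait,S:empty,W:wait | queues: N=0 E=2 S=0 W=2
Cars crossed by step 4: 1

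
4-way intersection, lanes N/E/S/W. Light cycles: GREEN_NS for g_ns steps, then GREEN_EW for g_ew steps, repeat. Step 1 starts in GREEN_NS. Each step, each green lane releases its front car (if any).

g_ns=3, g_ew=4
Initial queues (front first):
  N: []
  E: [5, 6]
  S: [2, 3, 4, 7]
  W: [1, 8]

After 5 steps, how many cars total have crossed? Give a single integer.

Answer: 7

Derivation:
Step 1 [NS]: N:empty,E:wait,S:car2-GO,W:wait | queues: N=0 E=2 S=3 W=2
Step 2 [NS]: N:empty,E:wait,S:car3-GO,W:wait | queues: N=0 E=2 S=2 W=2
Step 3 [NS]: N:empty,E:wait,S:car4-GO,W:wait | queues: N=0 E=2 S=1 W=2
Step 4 [EW]: N:wait,E:car5-GO,S:wait,W:car1-GO | queues: N=0 E=1 S=1 W=1
Step 5 [EW]: N:wait,E:car6-GO,S:wait,W:car8-GO | queues: N=0 E=0 S=1 W=0
Cars crossed by step 5: 7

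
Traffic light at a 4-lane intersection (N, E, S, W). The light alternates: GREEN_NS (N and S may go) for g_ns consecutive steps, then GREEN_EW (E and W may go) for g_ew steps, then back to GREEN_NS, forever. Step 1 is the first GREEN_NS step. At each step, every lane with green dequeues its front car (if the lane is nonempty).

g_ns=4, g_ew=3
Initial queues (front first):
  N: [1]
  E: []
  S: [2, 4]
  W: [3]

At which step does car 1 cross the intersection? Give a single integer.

Step 1 [NS]: N:car1-GO,E:wait,S:car2-GO,W:wait | queues: N=0 E=0 S=1 W=1
Step 2 [NS]: N:empty,E:wait,S:car4-GO,W:wait | queues: N=0 E=0 S=0 W=1
Step 3 [NS]: N:empty,E:wait,S:empty,W:wait | queues: N=0 E=0 S=0 W=1
Step 4 [NS]: N:empty,E:wait,S:empty,W:wait | queues: N=0 E=0 S=0 W=1
Step 5 [EW]: N:wait,E:empty,S:wait,W:car3-GO | queues: N=0 E=0 S=0 W=0
Car 1 crosses at step 1

1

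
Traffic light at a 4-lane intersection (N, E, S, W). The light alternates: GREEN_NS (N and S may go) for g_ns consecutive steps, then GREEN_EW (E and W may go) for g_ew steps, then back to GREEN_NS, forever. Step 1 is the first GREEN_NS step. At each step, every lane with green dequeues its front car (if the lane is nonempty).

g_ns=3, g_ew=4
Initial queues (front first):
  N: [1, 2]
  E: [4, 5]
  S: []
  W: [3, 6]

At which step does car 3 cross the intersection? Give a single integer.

Step 1 [NS]: N:car1-GO,E:wait,S:empty,W:wait | queues: N=1 E=2 S=0 W=2
Step 2 [NS]: N:car2-GO,E:wait,S:empty,W:wait | queues: N=0 E=2 S=0 W=2
Step 3 [NS]: N:empty,E:wait,S:empty,W:wait | queues: N=0 E=2 S=0 W=2
Step 4 [EW]: N:wait,E:car4-GO,S:wait,W:car3-GO | queues: N=0 E=1 S=0 W=1
Step 5 [EW]: N:wait,E:car5-GO,S:wait,W:car6-GO | queues: N=0 E=0 S=0 W=0
Car 3 crosses at step 4

4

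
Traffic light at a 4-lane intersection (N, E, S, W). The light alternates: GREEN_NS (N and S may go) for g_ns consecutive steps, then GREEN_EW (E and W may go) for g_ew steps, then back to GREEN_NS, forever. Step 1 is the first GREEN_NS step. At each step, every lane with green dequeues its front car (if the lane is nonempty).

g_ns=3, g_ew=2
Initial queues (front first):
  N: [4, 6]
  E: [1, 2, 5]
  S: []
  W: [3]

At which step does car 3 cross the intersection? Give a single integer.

Step 1 [NS]: N:car4-GO,E:wait,S:empty,W:wait | queues: N=1 E=3 S=0 W=1
Step 2 [NS]: N:car6-GO,E:wait,S:empty,W:wait | queues: N=0 E=3 S=0 W=1
Step 3 [NS]: N:empty,E:wait,S:empty,W:wait | queues: N=0 E=3 S=0 W=1
Step 4 [EW]: N:wait,E:car1-GO,S:wait,W:car3-GO | queues: N=0 E=2 S=0 W=0
Step 5 [EW]: N:wait,E:car2-GO,S:wait,W:empty | queues: N=0 E=1 S=0 W=0
Step 6 [NS]: N:empty,E:wait,S:empty,W:wait | queues: N=0 E=1 S=0 W=0
Step 7 [NS]: N:empty,E:wait,S:empty,W:wait | queues: N=0 E=1 S=0 W=0
Step 8 [NS]: N:empty,E:wait,S:empty,W:wait | queues: N=0 E=1 S=0 W=0
Step 9 [EW]: N:wait,E:car5-GO,S:wait,W:empty | queues: N=0 E=0 S=0 W=0
Car 3 crosses at step 4

4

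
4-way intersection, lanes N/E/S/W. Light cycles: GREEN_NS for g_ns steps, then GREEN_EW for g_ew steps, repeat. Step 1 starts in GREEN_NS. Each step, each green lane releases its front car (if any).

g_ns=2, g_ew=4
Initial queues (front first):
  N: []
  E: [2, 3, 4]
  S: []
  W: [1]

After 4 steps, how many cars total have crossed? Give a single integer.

Answer: 3

Derivation:
Step 1 [NS]: N:empty,E:wait,S:empty,W:wait | queues: N=0 E=3 S=0 W=1
Step 2 [NS]: N:empty,E:wait,S:empty,W:wait | queues: N=0 E=3 S=0 W=1
Step 3 [EW]: N:wait,E:car2-GO,S:wait,W:car1-GO | queues: N=0 E=2 S=0 W=0
Step 4 [EW]: N:wait,E:car3-GO,S:wait,W:empty | queues: N=0 E=1 S=0 W=0
Cars crossed by step 4: 3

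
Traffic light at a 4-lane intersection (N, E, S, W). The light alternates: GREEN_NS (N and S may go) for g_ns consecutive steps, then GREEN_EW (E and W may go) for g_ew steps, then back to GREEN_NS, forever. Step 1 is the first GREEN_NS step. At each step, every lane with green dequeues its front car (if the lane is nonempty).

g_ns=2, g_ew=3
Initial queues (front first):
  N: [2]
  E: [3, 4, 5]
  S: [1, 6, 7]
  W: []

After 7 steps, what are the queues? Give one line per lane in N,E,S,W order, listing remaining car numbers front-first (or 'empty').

Step 1 [NS]: N:car2-GO,E:wait,S:car1-GO,W:wait | queues: N=0 E=3 S=2 W=0
Step 2 [NS]: N:empty,E:wait,S:car6-GO,W:wait | queues: N=0 E=3 S=1 W=0
Step 3 [EW]: N:wait,E:car3-GO,S:wait,W:empty | queues: N=0 E=2 S=1 W=0
Step 4 [EW]: N:wait,E:car4-GO,S:wait,W:empty | queues: N=0 E=1 S=1 W=0
Step 5 [EW]: N:wait,E:car5-GO,S:wait,W:empty | queues: N=0 E=0 S=1 W=0
Step 6 [NS]: N:empty,E:wait,S:car7-GO,W:wait | queues: N=0 E=0 S=0 W=0

N: empty
E: empty
S: empty
W: empty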